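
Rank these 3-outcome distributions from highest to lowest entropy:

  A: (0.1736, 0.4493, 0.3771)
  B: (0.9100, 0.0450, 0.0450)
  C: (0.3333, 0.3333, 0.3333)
C > A > B

Key insight: Entropy is maximized by uniform distributions and minimized by concentrated distributions.

- Uniform distributions have maximum entropy log₂(3) = 1.5850 bits
- The more "peaked" or concentrated a distribution, the lower its entropy

Entropies:
  H(A) = 1.4878 bits
  H(B) = 0.5265 bits
  H(C) = 1.5850 bits

Ranking: C > A > B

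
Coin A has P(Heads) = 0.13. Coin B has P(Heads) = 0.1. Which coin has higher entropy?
A

For binary distributions, entropy is maximized at p=0.5 and decreases as p moves toward 0 or 1.

H(A) = H(0.13) = 0.5574 bits
H(B) = H(0.1) = 0.4690 bits

Distribution A (p=0.13) is closer to uniform (p=0.5), so it has higher entropy.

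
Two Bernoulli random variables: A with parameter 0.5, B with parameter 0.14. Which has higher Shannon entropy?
A

For binary distributions, entropy is maximized at p=0.5 and decreases as p moves toward 0 or 1.

H(A) = H(0.5) = 1.0000 bits
H(B) = H(0.14) = 0.5842 bits

Distribution A (p=0.5) is closer to uniform (p=0.5), so it has higher entropy.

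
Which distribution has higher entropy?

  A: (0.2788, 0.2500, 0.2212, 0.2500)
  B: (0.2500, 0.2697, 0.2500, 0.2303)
B

Both distributions are close to uniform, making this a harder comparison.

H(A) = 1.9952 bits
H(B) = 1.9978 bits

The distribution closer to uniform has higher entropy.
Answer: B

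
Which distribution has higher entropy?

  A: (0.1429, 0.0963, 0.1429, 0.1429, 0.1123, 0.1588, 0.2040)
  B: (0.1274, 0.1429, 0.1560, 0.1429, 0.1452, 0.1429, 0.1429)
B

Both distributions are close to uniform, making this a harder comparison.

H(A) = 2.7720 bits
H(B) = 2.8052 bits

The distribution closer to uniform has higher entropy.
Answer: B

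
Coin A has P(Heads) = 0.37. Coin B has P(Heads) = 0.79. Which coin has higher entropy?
A

For binary distributions, entropy is maximized at p=0.5 and decreases as p moves toward 0 or 1.

H(A) = H(0.37) = 0.9507 bits
H(B) = H(0.79) = 0.7415 bits

Distribution A (p=0.37) is closer to uniform (p=0.5), so it has higher entropy.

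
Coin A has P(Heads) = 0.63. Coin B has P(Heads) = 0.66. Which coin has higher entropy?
A

For binary distributions, entropy is maximized at p=0.5 and decreases as p moves toward 0 or 1.

H(A) = H(0.63) = 0.9507 bits
H(B) = H(0.66) = 0.9248 bits

Distribution A (p=0.63) is closer to uniform (p=0.5), so it has higher entropy.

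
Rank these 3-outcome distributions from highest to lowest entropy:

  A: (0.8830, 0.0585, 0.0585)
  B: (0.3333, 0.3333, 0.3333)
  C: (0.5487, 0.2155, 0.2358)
B > C > A

Key insight: Entropy is maximized by uniform distributions and minimized by concentrated distributions.

- Uniform distributions have maximum entropy log₂(3) = 1.5850 bits
- The more "peaked" or concentrated a distribution, the lower its entropy

Entropies:
  H(A) = 0.6377 bits
  H(B) = 1.5850 bits
  H(C) = 1.4438 bits

Ranking: B > C > A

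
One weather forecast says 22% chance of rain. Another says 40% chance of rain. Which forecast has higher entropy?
40% forecast

Treat each forecast as a Bernoulli distribution. Binary entropy is maximized at p=0.5 and falls off symmetrically toward 0 or 1. The 40% forecast is closer to 50%, so it is more uncertain. H(22%) ≈ 0.760 bits, H(40%) ≈ 0.971 bits.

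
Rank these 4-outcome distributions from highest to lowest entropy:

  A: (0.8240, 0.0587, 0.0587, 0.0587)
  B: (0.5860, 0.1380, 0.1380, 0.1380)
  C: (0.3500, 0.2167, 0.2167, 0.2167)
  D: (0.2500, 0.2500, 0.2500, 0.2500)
D > C > B > A

Key insight: Entropy is maximized by uniform distributions and minimized by concentrated distributions.

Entropies:
  H(A) = 0.9502 bits
  H(B) = 1.6347 bits
  H(C) = 1.9643 bits
  H(D) = 2.0000 bits

Ranking: D > C > B > A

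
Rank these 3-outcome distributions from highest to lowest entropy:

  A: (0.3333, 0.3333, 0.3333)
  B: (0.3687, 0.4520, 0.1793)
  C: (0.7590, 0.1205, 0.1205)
A > B > C

Key insight: Entropy is maximized by uniform distributions and minimized by concentrated distributions.

- Uniform distributions have maximum entropy log₂(3) = 1.5850 bits
- The more "peaked" or concentrated a distribution, the lower its entropy

Entropies:
  H(A) = 1.5850 bits
  H(B) = 1.4931 bits
  H(C) = 1.0377 bits

Ranking: A > B > C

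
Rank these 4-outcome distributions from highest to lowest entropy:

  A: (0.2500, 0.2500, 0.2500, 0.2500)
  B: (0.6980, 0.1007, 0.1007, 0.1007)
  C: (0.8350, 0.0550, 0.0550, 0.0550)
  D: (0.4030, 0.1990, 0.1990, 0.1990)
A > D > B > C

Key insight: Entropy is maximized by uniform distributions and minimized by concentrated distributions.

Entropies:
  H(A) = 2.0000 bits
  H(B) = 1.3624 bits
  H(C) = 0.9077 bits
  H(D) = 1.9189 bits

Ranking: A > D > B > C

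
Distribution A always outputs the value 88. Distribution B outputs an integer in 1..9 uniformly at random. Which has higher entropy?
B

A is deterministic, so H(A) = 0. B is uniform over 9 outcomes, so H(B) = log₂(9) = 3.170 bits. Any distribution with genuine randomness has higher entropy than a deterministic one.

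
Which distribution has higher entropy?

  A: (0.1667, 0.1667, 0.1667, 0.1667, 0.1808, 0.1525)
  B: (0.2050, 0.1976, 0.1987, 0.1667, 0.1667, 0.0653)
A

Both distributions are close to uniform, making this a harder comparison.

H(A) = 2.5832 bits
H(B) = 2.5130 bits

The distribution closer to uniform has higher entropy.
Answer: A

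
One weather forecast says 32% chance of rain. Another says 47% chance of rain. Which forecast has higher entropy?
47% forecast

Treat each forecast as a Bernoulli distribution. Binary entropy is maximized at p=0.5 and falls off symmetrically toward 0 or 1. The 47% forecast is closer to 50%, so it is more uncertain. H(32%) ≈ 0.904 bits, H(47%) ≈ 0.997 bits.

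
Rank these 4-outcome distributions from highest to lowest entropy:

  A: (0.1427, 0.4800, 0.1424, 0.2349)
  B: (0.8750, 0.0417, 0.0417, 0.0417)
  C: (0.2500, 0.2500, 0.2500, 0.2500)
C > A > B

Key insight: Entropy is maximized by uniform distributions and minimized by concentrated distributions.

- Uniform distributions have maximum entropy log₂(4) = 2.0000 bits
- The more "peaked" or concentrated a distribution, the lower its entropy

Entropies:
  H(A) = 1.8004 bits
  H(B) = 0.7417 bits
  H(C) = 2.0000 bits

Ranking: C > A > B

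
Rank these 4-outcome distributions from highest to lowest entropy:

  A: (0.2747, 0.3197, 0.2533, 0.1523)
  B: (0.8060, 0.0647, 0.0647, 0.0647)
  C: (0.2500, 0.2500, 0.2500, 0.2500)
C > A > B

Key insight: Entropy is maximized by uniform distributions and minimized by concentrated distributions.

- Uniform distributions have maximum entropy log₂(4) = 2.0000 bits
- The more "peaked" or concentrated a distribution, the lower its entropy

Entropies:
  H(A) = 1.9534 bits
  H(B) = 1.0172 bits
  H(C) = 2.0000 bits

Ranking: C > A > B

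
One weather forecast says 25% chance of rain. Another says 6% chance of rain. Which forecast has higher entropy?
25% forecast

Treat each forecast as a Bernoulli distribution. Binary entropy is maximized at p=0.5 and falls off symmetrically toward 0 or 1. The 25% forecast is closer to 50%, so it is more uncertain. H(25%) ≈ 0.811 bits, H(6%) ≈ 0.327 bits.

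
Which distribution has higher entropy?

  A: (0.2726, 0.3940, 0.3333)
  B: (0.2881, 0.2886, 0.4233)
A

Both distributions are close to uniform, making this a harder comparison.

H(A) = 1.5689 bits
H(B) = 1.5597 bits

The distribution closer to uniform has higher entropy.
Answer: A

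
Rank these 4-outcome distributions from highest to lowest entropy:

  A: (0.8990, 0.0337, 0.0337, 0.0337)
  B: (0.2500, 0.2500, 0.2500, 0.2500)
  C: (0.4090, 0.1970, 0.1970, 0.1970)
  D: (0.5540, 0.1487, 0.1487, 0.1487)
B > C > D > A

Key insight: Entropy is maximized by uniform distributions and minimized by concentrated distributions.

Entropies:
  H(A) = 0.6322 bits
  H(B) = 2.0000 bits
  H(C) = 1.9127 bits
  H(D) = 1.6985 bits

Ranking: B > C > D > A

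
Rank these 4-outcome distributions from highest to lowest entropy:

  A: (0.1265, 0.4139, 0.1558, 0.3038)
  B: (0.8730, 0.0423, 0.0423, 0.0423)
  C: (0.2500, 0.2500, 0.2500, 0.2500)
C > A > B

Key insight: Entropy is maximized by uniform distributions and minimized by concentrated distributions.

- Uniform distributions have maximum entropy log₂(4) = 2.0000 bits
- The more "peaked" or concentrated a distribution, the lower its entropy

Entropies:
  H(A) = 1.8441 bits
  H(B) = 0.7504 bits
  H(C) = 2.0000 bits

Ranking: C > A > B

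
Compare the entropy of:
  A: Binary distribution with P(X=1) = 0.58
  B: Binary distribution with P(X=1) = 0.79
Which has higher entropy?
A

For binary distributions, entropy is maximized at p=0.5 and decreases as p moves toward 0 or 1.

H(A) = H(0.58) = 0.9815 bits
H(B) = H(0.79) = 0.7415 bits

Distribution A (p=0.58) is closer to uniform (p=0.5), so it has higher entropy.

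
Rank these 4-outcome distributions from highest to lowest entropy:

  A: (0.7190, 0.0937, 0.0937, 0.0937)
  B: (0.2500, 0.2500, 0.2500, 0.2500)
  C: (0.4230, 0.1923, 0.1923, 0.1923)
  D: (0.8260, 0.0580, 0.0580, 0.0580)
B > C > A > D

Key insight: Entropy is maximized by uniform distributions and minimized by concentrated distributions.

Entropies:
  H(A) = 1.3022 bits
  H(B) = 2.0000 bits
  H(C) = 1.8973 bits
  H(D) = 0.9426 bits

Ranking: B > C > A > D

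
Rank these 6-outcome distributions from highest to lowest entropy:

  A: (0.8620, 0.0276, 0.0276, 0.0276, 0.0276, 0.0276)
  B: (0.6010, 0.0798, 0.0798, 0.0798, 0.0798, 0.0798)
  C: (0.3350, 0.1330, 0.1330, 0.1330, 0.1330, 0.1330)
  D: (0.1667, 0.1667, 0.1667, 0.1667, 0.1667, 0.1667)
D > C > B > A

Key insight: Entropy is maximized by uniform distributions and minimized by concentrated distributions.

Entropies:
  H(A) = 0.8994 bits
  H(B) = 1.8968 bits
  H(C) = 2.4640 bits
  H(D) = 2.5850 bits

Ranking: D > C > B > A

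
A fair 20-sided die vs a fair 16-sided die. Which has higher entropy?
20-sided die

Both are uniform distributions; for uniform over n outcomes, H = log₂(n). H(20-sided) = log₂(20) = 4.322 bits and H(16-sided) = log₂(16) = 4.000 bits. More outcomes in a uniform distribution means higher entropy.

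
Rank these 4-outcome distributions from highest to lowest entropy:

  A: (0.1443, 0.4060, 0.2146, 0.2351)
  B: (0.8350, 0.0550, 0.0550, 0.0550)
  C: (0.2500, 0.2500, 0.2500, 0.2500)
C > A > B

Key insight: Entropy is maximized by uniform distributions and minimized by concentrated distributions.

- Uniform distributions have maximum entropy log₂(4) = 2.0000 bits
- The more "peaked" or concentrated a distribution, the lower its entropy

Entropies:
  H(A) = 1.8985 bits
  H(B) = 0.9077 bits
  H(C) = 2.0000 bits

Ranking: C > A > B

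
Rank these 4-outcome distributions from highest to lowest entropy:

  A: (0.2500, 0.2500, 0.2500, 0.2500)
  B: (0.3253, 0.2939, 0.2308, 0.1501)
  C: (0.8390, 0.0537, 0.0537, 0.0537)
A > B > C

Key insight: Entropy is maximized by uniform distributions and minimized by concentrated distributions.

- Uniform distributions have maximum entropy log₂(4) = 2.0000 bits
- The more "peaked" or concentrated a distribution, the lower its entropy

Entropies:
  H(A) = 2.0000 bits
  H(B) = 1.9450 bits
  H(C) = 0.8919 bits

Ranking: A > B > C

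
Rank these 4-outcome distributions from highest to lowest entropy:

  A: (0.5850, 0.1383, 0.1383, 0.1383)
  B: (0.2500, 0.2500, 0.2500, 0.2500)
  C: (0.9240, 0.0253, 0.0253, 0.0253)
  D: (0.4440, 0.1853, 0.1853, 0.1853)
B > D > A > C

Key insight: Entropy is maximized by uniform distributions and minimized by concentrated distributions.

Entropies:
  H(A) = 1.6368 bits
  H(B) = 2.0000 bits
  H(C) = 0.5084 bits
  H(D) = 1.8722 bits

Ranking: B > D > A > C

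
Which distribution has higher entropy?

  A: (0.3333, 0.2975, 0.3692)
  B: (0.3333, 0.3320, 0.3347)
B

Both distributions are close to uniform, making this a harder comparison.

H(A) = 1.5794 bits
H(B) = 1.5850 bits

The distribution closer to uniform has higher entropy.
Answer: B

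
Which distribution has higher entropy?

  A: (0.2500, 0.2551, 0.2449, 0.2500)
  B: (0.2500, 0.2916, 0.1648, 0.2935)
A

Both distributions are close to uniform, making this a harder comparison.

H(A) = 1.9999 bits
H(B) = 1.9662 bits

The distribution closer to uniform has higher entropy.
Answer: A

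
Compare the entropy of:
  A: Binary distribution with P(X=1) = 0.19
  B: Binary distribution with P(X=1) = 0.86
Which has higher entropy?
A

For binary distributions, entropy is maximized at p=0.5 and decreases as p moves toward 0 or 1.

H(A) = H(0.19) = 0.7015 bits
H(B) = H(0.86) = 0.5842 bits

Distribution A (p=0.19) is closer to uniform (p=0.5), so it has higher entropy.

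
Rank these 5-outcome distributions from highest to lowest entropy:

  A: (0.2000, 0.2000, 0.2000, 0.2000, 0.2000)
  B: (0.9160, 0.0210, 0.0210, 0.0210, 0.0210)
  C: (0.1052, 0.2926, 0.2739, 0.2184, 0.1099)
A > C > B

Key insight: Entropy is maximized by uniform distributions and minimized by concentrated distributions.

- Uniform distributions have maximum entropy log₂(5) = 2.3219 bits
- The more "peaked" or concentrated a distribution, the lower its entropy

Entropies:
  H(A) = 2.3219 bits
  H(B) = 0.5841 bits
  H(C) = 2.2017 bits

Ranking: A > C > B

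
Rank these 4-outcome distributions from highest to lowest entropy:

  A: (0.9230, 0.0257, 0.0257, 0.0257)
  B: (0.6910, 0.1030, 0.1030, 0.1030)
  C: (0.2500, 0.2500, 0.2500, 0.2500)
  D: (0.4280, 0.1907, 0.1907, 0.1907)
C > D > B > A

Key insight: Entropy is maximized by uniform distributions and minimized by concentrated distributions.

Entropies:
  H(A) = 0.5136 bits
  H(B) = 1.3818 bits
  H(C) = 2.0000 bits
  H(D) = 1.8916 bits

Ranking: C > D > B > A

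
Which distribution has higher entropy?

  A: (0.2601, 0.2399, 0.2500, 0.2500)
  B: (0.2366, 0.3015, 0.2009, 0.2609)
A

Both distributions are close to uniform, making this a harder comparison.

H(A) = 1.9994 bits
H(B) = 1.9845 bits

The distribution closer to uniform has higher entropy.
Answer: A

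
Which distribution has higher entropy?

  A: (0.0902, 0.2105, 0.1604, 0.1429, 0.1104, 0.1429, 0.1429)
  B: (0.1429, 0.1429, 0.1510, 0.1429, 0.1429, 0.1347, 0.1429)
B

Both distributions are close to uniform, making this a harder comparison.

H(A) = 2.7638 bits
H(B) = 2.8067 bits

The distribution closer to uniform has higher entropy.
Answer: B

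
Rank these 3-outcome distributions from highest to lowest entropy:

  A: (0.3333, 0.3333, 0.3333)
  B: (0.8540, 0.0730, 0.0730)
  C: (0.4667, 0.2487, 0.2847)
A > C > B

Key insight: Entropy is maximized by uniform distributions and minimized by concentrated distributions.

- Uniform distributions have maximum entropy log₂(3) = 1.5850 bits
- The more "peaked" or concentrated a distribution, the lower its entropy

Entropies:
  H(A) = 1.5850 bits
  H(B) = 0.7457 bits
  H(C) = 1.5284 bits

Ranking: A > C > B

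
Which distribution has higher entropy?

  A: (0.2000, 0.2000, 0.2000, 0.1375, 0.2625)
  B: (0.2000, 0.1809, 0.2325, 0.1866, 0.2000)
B

Both distributions are close to uniform, making this a harder comparison.

H(A) = 2.2933 bits
H(B) = 2.3163 bits

The distribution closer to uniform has higher entropy.
Answer: B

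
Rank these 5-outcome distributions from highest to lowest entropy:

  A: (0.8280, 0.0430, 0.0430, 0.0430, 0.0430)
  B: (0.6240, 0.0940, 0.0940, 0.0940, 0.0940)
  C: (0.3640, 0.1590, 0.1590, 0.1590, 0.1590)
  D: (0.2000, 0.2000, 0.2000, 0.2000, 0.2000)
D > C > B > A

Key insight: Entropy is maximized by uniform distributions and minimized by concentrated distributions.

Entropies:
  H(A) = 1.0063 bits
  H(B) = 1.7072 bits
  H(C) = 2.2180 bits
  H(D) = 2.3219 bits

Ranking: D > C > B > A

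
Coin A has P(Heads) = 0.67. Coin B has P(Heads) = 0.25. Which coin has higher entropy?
A

For binary distributions, entropy is maximized at p=0.5 and decreases as p moves toward 0 or 1.

H(A) = H(0.67) = 0.9149 bits
H(B) = H(0.25) = 0.8113 bits

Distribution A (p=0.67) is closer to uniform (p=0.5), so it has higher entropy.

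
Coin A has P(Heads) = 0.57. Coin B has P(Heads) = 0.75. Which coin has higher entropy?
A

For binary distributions, entropy is maximized at p=0.5 and decreases as p moves toward 0 or 1.

H(A) = H(0.57) = 0.9858 bits
H(B) = H(0.75) = 0.8113 bits

Distribution A (p=0.57) is closer to uniform (p=0.5), so it has higher entropy.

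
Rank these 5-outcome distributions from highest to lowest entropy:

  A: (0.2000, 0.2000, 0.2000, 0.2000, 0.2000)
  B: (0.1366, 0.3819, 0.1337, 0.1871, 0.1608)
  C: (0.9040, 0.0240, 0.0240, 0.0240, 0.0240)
A > B > C

Key insight: Entropy is maximized by uniform distributions and minimized by concentrated distributions.

- Uniform distributions have maximum entropy log₂(5) = 2.3219 bits
- The more "peaked" or concentrated a distribution, the lower its entropy

Entropies:
  H(A) = 2.3219 bits
  H(B) = 2.1871 bits
  H(C) = 0.6482 bits

Ranking: A > B > C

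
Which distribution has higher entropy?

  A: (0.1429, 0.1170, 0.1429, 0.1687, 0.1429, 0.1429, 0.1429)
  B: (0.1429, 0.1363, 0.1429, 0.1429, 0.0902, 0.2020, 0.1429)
A

Both distributions are close to uniform, making this a harder comparison.

H(A) = 2.8006 bits
H(B) = 2.7754 bits

The distribution closer to uniform has higher entropy.
Answer: A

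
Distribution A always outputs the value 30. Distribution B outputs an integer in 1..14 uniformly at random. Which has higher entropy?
B

A is deterministic, so H(A) = 0. B is uniform over 14 outcomes, so H(B) = log₂(14) = 3.807 bits. Any distribution with genuine randomness has higher entropy than a deterministic one.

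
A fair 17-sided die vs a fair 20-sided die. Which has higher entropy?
20-sided die

Both are uniform distributions; for uniform over n outcomes, H = log₂(n). H(17-sided) = log₂(17) = 4.087 bits and H(20-sided) = log₂(20) = 4.322 bits. More outcomes in a uniform distribution means higher entropy.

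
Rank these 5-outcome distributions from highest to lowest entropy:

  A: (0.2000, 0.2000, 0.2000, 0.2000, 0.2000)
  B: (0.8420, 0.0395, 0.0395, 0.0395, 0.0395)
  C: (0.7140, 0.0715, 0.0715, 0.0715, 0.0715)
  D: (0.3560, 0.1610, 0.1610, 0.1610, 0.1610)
A > D > C > B

Key insight: Entropy is maximized by uniform distributions and minimized by concentrated distributions.

Entropies:
  H(A) = 2.3219 bits
  H(B) = 0.9455 bits
  H(C) = 1.4355 bits
  H(D) = 2.2273 bits

Ranking: A > D > C > B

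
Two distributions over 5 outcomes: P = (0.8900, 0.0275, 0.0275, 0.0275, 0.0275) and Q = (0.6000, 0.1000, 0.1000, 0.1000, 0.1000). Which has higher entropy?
Q

P is highly concentrated on one outcome (89%), making it nearly deterministic. Q spreads its mass more evenly (max 60%). The more spread-out distribution has higher entropy: H(P) ≈ 0.720 bits, H(Q) ≈ 1.771 bits.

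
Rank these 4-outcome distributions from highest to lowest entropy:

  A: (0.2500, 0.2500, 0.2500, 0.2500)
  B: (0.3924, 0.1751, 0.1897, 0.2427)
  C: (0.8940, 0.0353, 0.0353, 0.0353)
A > B > C

Key insight: Entropy is maximized by uniform distributions and minimized by concentrated distributions.

- Uniform distributions have maximum entropy log₂(4) = 2.0000 bits
- The more "peaked" or concentrated a distribution, the lower its entropy

Entropies:
  H(A) = 2.0000 bits
  H(B) = 1.9205 bits
  H(C) = 0.6557 bits

Ranking: A > B > C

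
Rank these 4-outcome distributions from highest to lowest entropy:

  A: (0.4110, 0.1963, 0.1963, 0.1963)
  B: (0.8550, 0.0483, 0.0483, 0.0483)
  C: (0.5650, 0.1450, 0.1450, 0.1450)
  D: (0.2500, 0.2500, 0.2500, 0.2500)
D > A > C > B

Key insight: Entropy is maximized by uniform distributions and minimized by concentrated distributions.

Entropies:
  H(A) = 1.9106 bits
  H(B) = 0.8270 bits
  H(C) = 1.6772 bits
  H(D) = 2.0000 bits

Ranking: D > A > C > B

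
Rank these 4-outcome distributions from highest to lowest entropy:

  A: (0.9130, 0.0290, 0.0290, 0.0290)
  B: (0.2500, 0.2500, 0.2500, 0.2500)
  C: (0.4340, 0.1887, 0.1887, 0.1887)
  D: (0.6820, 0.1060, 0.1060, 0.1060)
B > C > D > A

Key insight: Entropy is maximized by uniform distributions and minimized by concentrated distributions.

Entropies:
  H(A) = 0.5643 bits
  H(B) = 2.0000 bits
  H(C) = 1.8845 bits
  H(D) = 1.4062 bits

Ranking: B > C > D > A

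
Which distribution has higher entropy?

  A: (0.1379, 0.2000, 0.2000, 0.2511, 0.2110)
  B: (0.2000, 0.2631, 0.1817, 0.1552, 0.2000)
B

Both distributions are close to uniform, making this a harder comparison.

H(A) = 2.2972 bits
H(B) = 2.2998 bits

The distribution closer to uniform has higher entropy.
Answer: B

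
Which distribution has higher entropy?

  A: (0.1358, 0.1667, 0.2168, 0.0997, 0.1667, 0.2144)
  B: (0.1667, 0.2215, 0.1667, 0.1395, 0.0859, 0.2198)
A

Both distributions are close to uniform, making this a harder comparison.

H(A) = 2.5389 bits
H(B) = 2.5243 bits

The distribution closer to uniform has higher entropy.
Answer: A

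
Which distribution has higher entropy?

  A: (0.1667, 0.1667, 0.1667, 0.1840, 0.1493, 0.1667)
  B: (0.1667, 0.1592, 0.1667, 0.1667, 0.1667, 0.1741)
B

Both distributions are close to uniform, making this a harder comparison.

H(A) = 2.5824 bits
H(B) = 2.5845 bits

The distribution closer to uniform has higher entropy.
Answer: B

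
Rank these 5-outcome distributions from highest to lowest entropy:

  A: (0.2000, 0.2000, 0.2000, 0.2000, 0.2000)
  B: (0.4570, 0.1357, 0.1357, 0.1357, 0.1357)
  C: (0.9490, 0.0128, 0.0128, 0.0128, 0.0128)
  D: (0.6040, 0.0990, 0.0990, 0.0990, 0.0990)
A > B > D > C

Key insight: Entropy is maximized by uniform distributions and minimized by concentrated distributions.

Entropies:
  H(A) = 2.3219 bits
  H(B) = 2.0807 bits
  H(C) = 0.3926 bits
  H(D) = 1.7606 bits

Ranking: A > B > D > C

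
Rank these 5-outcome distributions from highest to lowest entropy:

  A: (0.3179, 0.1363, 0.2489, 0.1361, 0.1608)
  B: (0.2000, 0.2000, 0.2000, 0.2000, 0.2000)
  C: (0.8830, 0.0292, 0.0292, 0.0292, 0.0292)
B > A > C

Key insight: Entropy is maximized by uniform distributions and minimized by concentrated distributions.

- Uniform distributions have maximum entropy log₂(5) = 2.3219 bits
- The more "peaked" or concentrated a distribution, the lower its entropy

Entropies:
  H(A) = 2.2324 bits
  H(B) = 2.3219 bits
  H(C) = 0.7547 bits

Ranking: B > A > C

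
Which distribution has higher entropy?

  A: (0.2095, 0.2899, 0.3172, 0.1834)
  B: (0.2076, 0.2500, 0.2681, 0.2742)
B

Both distributions are close to uniform, making this a harder comparison.

H(A) = 1.9645 bits
H(B) = 1.9919 bits

The distribution closer to uniform has higher entropy.
Answer: B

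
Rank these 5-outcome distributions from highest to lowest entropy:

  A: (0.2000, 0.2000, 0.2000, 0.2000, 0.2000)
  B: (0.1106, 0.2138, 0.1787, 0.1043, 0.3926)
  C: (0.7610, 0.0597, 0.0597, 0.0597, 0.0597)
A > B > C

Key insight: Entropy is maximized by uniform distributions and minimized by concentrated distributions.

- Uniform distributions have maximum entropy log₂(5) = 2.3219 bits
- The more "peaked" or concentrated a distribution, the lower its entropy

Entropies:
  H(A) = 2.3219 bits
  H(B) = 2.1409 bits
  H(C) = 1.2714 bits

Ranking: A > B > C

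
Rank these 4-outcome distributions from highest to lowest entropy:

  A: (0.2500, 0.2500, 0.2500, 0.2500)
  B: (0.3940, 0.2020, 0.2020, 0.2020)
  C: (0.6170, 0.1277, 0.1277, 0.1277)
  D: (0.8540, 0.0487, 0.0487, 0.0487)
A > B > C > D

Key insight: Entropy is maximized by uniform distributions and minimized by concentrated distributions.

Entropies:
  H(A) = 2.0000 bits
  H(B) = 1.9278 bits
  H(C) = 1.5672 bits
  H(D) = 0.8311 bits

Ranking: A > B > C > D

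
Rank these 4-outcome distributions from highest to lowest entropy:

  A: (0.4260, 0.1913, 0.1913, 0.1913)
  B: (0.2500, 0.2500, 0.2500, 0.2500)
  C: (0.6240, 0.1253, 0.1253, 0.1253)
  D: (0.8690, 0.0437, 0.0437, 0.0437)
B > A > C > D

Key insight: Entropy is maximized by uniform distributions and minimized by concentrated distributions.

Entropies:
  H(A) = 1.8939 bits
  H(B) = 2.0000 bits
  H(C) = 1.5511 bits
  H(D) = 0.7678 bits

Ranking: B > A > C > D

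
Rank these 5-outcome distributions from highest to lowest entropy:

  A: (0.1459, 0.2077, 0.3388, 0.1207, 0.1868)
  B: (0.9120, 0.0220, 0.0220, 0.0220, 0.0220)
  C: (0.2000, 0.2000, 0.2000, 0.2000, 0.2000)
C > A > B

Key insight: Entropy is maximized by uniform distributions and minimized by concentrated distributions.

- Uniform distributions have maximum entropy log₂(5) = 2.3219 bits
- The more "peaked" or concentrated a distribution, the lower its entropy

Entropies:
  H(A) = 2.2256 bits
  H(B) = 0.6058 bits
  H(C) = 2.3219 bits

Ranking: C > A > B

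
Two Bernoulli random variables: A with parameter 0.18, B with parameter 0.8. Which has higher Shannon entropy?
B

For binary distributions, entropy is maximized at p=0.5 and decreases as p moves toward 0 or 1.

H(A) = H(0.18) = 0.6801 bits
H(B) = H(0.8) = 0.7219 bits

Distribution B (p=0.8) is closer to uniform (p=0.5), so it has higher entropy.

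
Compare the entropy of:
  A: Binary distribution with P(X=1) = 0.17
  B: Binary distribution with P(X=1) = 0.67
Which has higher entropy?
B

For binary distributions, entropy is maximized at p=0.5 and decreases as p moves toward 0 or 1.

H(A) = H(0.17) = 0.6577 bits
H(B) = H(0.67) = 0.9149 bits

Distribution B (p=0.67) is closer to uniform (p=0.5), so it has higher entropy.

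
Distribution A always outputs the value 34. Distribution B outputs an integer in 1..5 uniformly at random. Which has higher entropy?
B

A is deterministic, so H(A) = 0. B is uniform over 5 outcomes, so H(B) = log₂(5) = 2.322 bits. Any distribution with genuine randomness has higher entropy than a deterministic one.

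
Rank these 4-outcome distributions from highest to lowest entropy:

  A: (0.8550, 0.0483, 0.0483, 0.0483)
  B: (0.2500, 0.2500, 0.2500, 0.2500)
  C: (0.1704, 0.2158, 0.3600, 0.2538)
B > C > A

Key insight: Entropy is maximized by uniform distributions and minimized by concentrated distributions.

- Uniform distributions have maximum entropy log₂(4) = 2.0000 bits
- The more "peaked" or concentrated a distribution, the lower its entropy

Entropies:
  H(A) = 0.8270 bits
  H(B) = 2.0000 bits
  H(C) = 1.9452 bits

Ranking: B > C > A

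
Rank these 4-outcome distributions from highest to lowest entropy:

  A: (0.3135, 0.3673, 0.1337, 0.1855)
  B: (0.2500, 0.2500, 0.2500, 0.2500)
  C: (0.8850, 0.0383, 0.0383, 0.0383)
B > A > C

Key insight: Entropy is maximized by uniform distributions and minimized by concentrated distributions.

- Uniform distributions have maximum entropy log₂(4) = 2.0000 bits
- The more "peaked" or concentrated a distribution, the lower its entropy

Entropies:
  H(A) = 1.8943 bits
  H(B) = 2.0000 bits
  H(C) = 0.6971 bits

Ranking: B > A > C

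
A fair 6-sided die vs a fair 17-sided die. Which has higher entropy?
17-sided die

Both are uniform distributions; for uniform over n outcomes, H = log₂(n). H(6-sided) = log₂(6) = 2.585 bits and H(17-sided) = log₂(17) = 4.087 bits. More outcomes in a uniform distribution means higher entropy.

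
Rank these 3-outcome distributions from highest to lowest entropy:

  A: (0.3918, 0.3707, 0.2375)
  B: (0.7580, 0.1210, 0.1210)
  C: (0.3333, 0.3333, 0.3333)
C > A > B

Key insight: Entropy is maximized by uniform distributions and minimized by concentrated distributions.

- Uniform distributions have maximum entropy log₂(3) = 1.5850 bits
- The more "peaked" or concentrated a distribution, the lower its entropy

Entropies:
  H(A) = 1.5529 bits
  H(B) = 1.0404 bits
  H(C) = 1.5850 bits

Ranking: C > A > B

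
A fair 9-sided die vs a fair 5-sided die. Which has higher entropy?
9-sided die

Both are uniform distributions; for uniform over n outcomes, H = log₂(n). H(9-sided) = log₂(9) = 3.170 bits and H(5-sided) = log₂(5) = 2.322 bits. More outcomes in a uniform distribution means higher entropy.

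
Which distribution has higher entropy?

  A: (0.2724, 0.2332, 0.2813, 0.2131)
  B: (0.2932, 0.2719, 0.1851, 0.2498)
A

Both distributions are close to uniform, making this a harder comparison.

H(A) = 1.9909 bits
H(B) = 1.9802 bits

The distribution closer to uniform has higher entropy.
Answer: A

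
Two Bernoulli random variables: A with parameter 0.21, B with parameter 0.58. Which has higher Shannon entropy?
B

For binary distributions, entropy is maximized at p=0.5 and decreases as p moves toward 0 or 1.

H(A) = H(0.21) = 0.7415 bits
H(B) = H(0.58) = 0.9815 bits

Distribution B (p=0.58) is closer to uniform (p=0.5), so it has higher entropy.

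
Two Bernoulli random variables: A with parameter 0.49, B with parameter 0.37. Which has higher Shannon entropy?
A

For binary distributions, entropy is maximized at p=0.5 and decreases as p moves toward 0 or 1.

H(A) = H(0.49) = 0.9997 bits
H(B) = H(0.37) = 0.9507 bits

Distribution A (p=0.49) is closer to uniform (p=0.5), so it has higher entropy.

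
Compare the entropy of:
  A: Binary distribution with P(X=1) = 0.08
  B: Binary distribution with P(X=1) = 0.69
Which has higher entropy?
B

For binary distributions, entropy is maximized at p=0.5 and decreases as p moves toward 0 or 1.

H(A) = H(0.08) = 0.4022 bits
H(B) = H(0.69) = 0.8932 bits

Distribution B (p=0.69) is closer to uniform (p=0.5), so it has higher entropy.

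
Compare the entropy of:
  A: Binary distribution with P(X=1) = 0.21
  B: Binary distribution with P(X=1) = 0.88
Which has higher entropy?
A

For binary distributions, entropy is maximized at p=0.5 and decreases as p moves toward 0 or 1.

H(A) = H(0.21) = 0.7415 bits
H(B) = H(0.88) = 0.5294 bits

Distribution A (p=0.21) is closer to uniform (p=0.5), so it has higher entropy.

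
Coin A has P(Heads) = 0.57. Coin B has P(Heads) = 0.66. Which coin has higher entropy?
A

For binary distributions, entropy is maximized at p=0.5 and decreases as p moves toward 0 or 1.

H(A) = H(0.57) = 0.9858 bits
H(B) = H(0.66) = 0.9248 bits

Distribution A (p=0.57) is closer to uniform (p=0.5), so it has higher entropy.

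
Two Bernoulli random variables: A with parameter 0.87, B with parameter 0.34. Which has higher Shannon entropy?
B

For binary distributions, entropy is maximized at p=0.5 and decreases as p moves toward 0 or 1.

H(A) = H(0.87) = 0.5574 bits
H(B) = H(0.34) = 0.9248 bits

Distribution B (p=0.34) is closer to uniform (p=0.5), so it has higher entropy.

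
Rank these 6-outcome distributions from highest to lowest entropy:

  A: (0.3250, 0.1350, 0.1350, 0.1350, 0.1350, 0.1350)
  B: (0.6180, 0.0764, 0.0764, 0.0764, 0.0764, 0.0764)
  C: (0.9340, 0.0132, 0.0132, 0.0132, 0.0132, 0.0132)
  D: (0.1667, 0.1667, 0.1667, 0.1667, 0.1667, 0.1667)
D > A > B > C

Key insight: Entropy is maximized by uniform distributions and minimized by concentrated distributions.

Entropies:
  H(A) = 2.4770 bits
  H(B) = 1.8464 bits
  H(C) = 0.5041 bits
  H(D) = 2.5850 bits

Ranking: D > A > B > C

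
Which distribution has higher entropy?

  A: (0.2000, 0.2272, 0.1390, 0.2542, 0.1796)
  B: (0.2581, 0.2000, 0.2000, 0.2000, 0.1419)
B

Both distributions are close to uniform, making this a harder comparison.

H(A) = 2.2930 bits
H(B) = 2.2972 bits

The distribution closer to uniform has higher entropy.
Answer: B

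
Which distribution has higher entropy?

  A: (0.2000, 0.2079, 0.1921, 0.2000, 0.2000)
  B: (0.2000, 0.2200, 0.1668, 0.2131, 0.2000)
A

Both distributions are close to uniform, making this a harder comparison.

H(A) = 2.3215 bits
H(B) = 2.3157 bits

The distribution closer to uniform has higher entropy.
Answer: A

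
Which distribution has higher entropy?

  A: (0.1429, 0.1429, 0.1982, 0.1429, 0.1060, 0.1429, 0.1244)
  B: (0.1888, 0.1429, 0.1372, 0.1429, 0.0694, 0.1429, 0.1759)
A

Both distributions are close to uniform, making this a harder comparison.

H(A) = 2.7842 bits
H(B) = 2.7587 bits

The distribution closer to uniform has higher entropy.
Answer: A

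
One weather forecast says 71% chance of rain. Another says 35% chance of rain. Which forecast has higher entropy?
35% forecast

Treat each forecast as a Bernoulli distribution. Binary entropy is maximized at p=0.5 and falls off symmetrically toward 0 or 1. The 35% forecast is closer to 50%, so it is more uncertain. H(71%) ≈ 0.869 bits, H(35%) ≈ 0.934 bits.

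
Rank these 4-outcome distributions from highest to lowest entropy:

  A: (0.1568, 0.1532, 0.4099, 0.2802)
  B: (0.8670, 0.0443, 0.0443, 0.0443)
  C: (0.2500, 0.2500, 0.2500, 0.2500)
C > A > B

Key insight: Entropy is maximized by uniform distributions and minimized by concentrated distributions.

- Uniform distributions have maximum entropy log₂(4) = 2.0000 bits
- The more "peaked" or concentrated a distribution, the lower its entropy

Entropies:
  H(A) = 1.8754 bits
  H(B) = 0.7764 bits
  H(C) = 2.0000 bits

Ranking: C > A > B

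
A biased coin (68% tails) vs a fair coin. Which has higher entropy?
Fair coin

The fair coin is uniform (p=0.5), maximizing binary entropy at 1 bit. The biased coin has H(0.68) ≈ 0.904 bits — its outcome is more predictable, so its entropy is lower.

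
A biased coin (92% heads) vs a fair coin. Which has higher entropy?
Fair coin

The fair coin is uniform (p=0.5), maximizing binary entropy at 1 bit. The biased coin has H(0.92) ≈ 0.402 bits — its outcome is more predictable, so its entropy is lower.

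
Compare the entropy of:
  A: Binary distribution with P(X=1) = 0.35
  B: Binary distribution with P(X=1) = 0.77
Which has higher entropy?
A

For binary distributions, entropy is maximized at p=0.5 and decreases as p moves toward 0 or 1.

H(A) = H(0.35) = 0.9341 bits
H(B) = H(0.77) = 0.7780 bits

Distribution A (p=0.35) is closer to uniform (p=0.5), so it has higher entropy.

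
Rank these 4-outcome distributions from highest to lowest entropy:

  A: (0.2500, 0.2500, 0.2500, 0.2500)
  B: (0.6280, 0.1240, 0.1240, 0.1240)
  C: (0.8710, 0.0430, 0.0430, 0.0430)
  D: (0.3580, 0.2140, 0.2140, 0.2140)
A > D > B > C

Key insight: Entropy is maximized by uniform distributions and minimized by concentrated distributions.

Entropies:
  H(A) = 2.0000 bits
  H(B) = 1.5418 bits
  H(C) = 0.7591 bits
  H(D) = 1.9586 bits

Ranking: A > D > B > C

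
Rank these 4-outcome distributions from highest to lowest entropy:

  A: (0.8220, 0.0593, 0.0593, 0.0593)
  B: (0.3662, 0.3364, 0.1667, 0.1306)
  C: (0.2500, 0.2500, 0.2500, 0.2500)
C > B > A

Key insight: Entropy is maximized by uniform distributions and minimized by concentrated distributions.

- Uniform distributions have maximum entropy log₂(4) = 2.0000 bits
- The more "peaked" or concentrated a distribution, the lower its entropy

Entropies:
  H(A) = 0.9578 bits
  H(B) = 1.8739 bits
  H(C) = 2.0000 bits

Ranking: C > B > A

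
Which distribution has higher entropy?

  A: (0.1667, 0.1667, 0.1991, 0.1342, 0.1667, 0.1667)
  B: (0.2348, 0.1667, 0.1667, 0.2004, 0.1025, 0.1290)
A

Both distributions are close to uniform, making this a harder comparison.

H(A) = 2.5758 bits
H(B) = 2.5352 bits

The distribution closer to uniform has higher entropy.
Answer: A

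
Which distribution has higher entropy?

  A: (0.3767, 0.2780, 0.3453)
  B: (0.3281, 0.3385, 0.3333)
B

Both distributions are close to uniform, making this a harder comparison.

H(A) = 1.5737 bits
H(B) = 1.5848 bits

The distribution closer to uniform has higher entropy.
Answer: B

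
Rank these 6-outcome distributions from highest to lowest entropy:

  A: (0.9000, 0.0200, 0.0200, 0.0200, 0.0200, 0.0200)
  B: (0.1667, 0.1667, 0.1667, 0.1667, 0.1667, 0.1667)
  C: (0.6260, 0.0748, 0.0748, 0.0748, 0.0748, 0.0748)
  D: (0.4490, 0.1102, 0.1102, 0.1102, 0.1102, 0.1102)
B > D > C > A

Key insight: Entropy is maximized by uniform distributions and minimized by concentrated distributions.

Entropies:
  H(A) = 0.7012 bits
  H(B) = 2.5850 bits
  H(C) = 1.8221 bits
  H(D) = 2.2719 bits

Ranking: B > D > C > A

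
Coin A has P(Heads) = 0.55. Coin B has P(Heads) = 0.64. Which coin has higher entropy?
A

For binary distributions, entropy is maximized at p=0.5 and decreases as p moves toward 0 or 1.

H(A) = H(0.55) = 0.9928 bits
H(B) = H(0.64) = 0.9427 bits

Distribution A (p=0.55) is closer to uniform (p=0.5), so it has higher entropy.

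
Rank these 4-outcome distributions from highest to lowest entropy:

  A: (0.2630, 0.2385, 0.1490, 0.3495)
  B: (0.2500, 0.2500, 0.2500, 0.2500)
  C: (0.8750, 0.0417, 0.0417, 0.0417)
B > A > C

Key insight: Entropy is maximized by uniform distributions and minimized by concentrated distributions.

- Uniform distributions have maximum entropy log₂(4) = 2.0000 bits
- The more "peaked" or concentrated a distribution, the lower its entropy

Entropies:
  H(A) = 1.9393 bits
  H(B) = 2.0000 bits
  H(C) = 0.7417 bits

Ranking: B > A > C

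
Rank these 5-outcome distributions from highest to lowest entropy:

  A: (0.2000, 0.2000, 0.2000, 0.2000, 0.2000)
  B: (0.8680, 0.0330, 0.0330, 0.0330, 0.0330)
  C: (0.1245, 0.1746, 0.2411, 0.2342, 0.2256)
A > C > B

Key insight: Entropy is maximized by uniform distributions and minimized by concentrated distributions.

- Uniform distributions have maximum entropy log₂(5) = 2.3219 bits
- The more "peaked" or concentrated a distribution, the lower its entropy

Entropies:
  H(A) = 2.3219 bits
  H(B) = 0.8269 bits
  H(C) = 2.2837 bits

Ranking: A > C > B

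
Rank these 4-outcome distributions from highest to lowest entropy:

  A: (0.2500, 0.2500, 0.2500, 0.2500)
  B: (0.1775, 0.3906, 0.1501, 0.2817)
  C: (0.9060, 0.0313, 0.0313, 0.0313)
A > B > C

Key insight: Entropy is maximized by uniform distributions and minimized by concentrated distributions.

- Uniform distributions have maximum entropy log₂(4) = 2.0000 bits
- The more "peaked" or concentrated a distribution, the lower its entropy

Entropies:
  H(A) = 2.0000 bits
  H(B) = 1.8980 bits
  H(C) = 0.5987 bits

Ranking: A > B > C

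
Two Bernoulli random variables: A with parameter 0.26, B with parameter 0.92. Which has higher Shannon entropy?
A

For binary distributions, entropy is maximized at p=0.5 and decreases as p moves toward 0 or 1.

H(A) = H(0.26) = 0.8267 bits
H(B) = H(0.92) = 0.4022 bits

Distribution A (p=0.26) is closer to uniform (p=0.5), so it has higher entropy.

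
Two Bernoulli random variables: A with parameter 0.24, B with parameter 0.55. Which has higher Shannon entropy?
B

For binary distributions, entropy is maximized at p=0.5 and decreases as p moves toward 0 or 1.

H(A) = H(0.24) = 0.7950 bits
H(B) = H(0.55) = 0.9928 bits

Distribution B (p=0.55) is closer to uniform (p=0.5), so it has higher entropy.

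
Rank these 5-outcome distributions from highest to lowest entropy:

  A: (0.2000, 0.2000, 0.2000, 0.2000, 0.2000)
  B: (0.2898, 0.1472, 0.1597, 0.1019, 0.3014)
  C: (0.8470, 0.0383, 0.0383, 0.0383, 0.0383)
A > B > C

Key insight: Entropy is maximized by uniform distributions and minimized by concentrated distributions.

- Uniform distributions have maximum entropy log₂(5) = 2.3219 bits
- The more "peaked" or concentrated a distribution, the lower its entropy

Entropies:
  H(A) = 2.3219 bits
  H(B) = 2.2047 bits
  H(C) = 0.9233 bits

Ranking: A > B > C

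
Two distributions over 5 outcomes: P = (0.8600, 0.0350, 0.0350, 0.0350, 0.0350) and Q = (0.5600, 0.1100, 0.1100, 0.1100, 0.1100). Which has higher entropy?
Q

P is highly concentrated on one outcome (86%), making it nearly deterministic. Q spreads its mass more evenly (max 56%). The more spread-out distribution has higher entropy: H(P) ≈ 0.864 bits, H(Q) ≈ 1.870 bits.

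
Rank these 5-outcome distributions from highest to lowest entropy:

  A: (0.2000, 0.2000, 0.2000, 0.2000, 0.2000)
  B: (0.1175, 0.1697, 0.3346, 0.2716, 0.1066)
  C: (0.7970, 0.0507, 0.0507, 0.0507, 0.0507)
A > B > C

Key insight: Entropy is maximized by uniform distributions and minimized by concentrated distributions.

- Uniform distributions have maximum entropy log₂(5) = 2.3219 bits
- The more "peaked" or concentrated a distribution, the lower its entropy

Entropies:
  H(A) = 2.3219 bits
  H(B) = 2.1807 bits
  H(C) = 1.1339 bits

Ranking: A > B > C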